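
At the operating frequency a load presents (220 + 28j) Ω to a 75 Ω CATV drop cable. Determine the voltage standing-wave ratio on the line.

Γ = (Z_L − Z_0)/(Z_L + Z_0) = (145 + j28)/(295 + j28)
|Γ| = 148/296 = 0.498
VSWR = (1 + |Γ|)/(1 − |Γ|) = 1.5/0.502

VSWR ≈ 2.99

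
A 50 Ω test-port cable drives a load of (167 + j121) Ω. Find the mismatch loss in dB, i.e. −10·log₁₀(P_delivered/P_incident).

Γ = (117 + j121)/(217 + j121), |Γ| = 0.677
|Γ|² = 0.459, so P_del/P_inc = 1 − |Γ|² = 0.541
ML = −10·log₁₀(1 − |Γ|²)

mismatch loss ≈ 2.67 dB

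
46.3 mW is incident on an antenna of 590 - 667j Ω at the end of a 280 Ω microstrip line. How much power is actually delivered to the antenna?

|Γ| = |(310 − j667)/(870 − j667)| = 0.671
|Γ|² = 0.45
P_refl = |Γ|²·P_inc = 20.8 mW, P_del = (1 − |Γ|²)·P_inc = 25.5 mW

P_delivered ≈ 25.5 mW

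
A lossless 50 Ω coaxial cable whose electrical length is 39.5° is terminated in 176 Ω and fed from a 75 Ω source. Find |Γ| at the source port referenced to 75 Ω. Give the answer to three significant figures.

tan(βl) = 0.824
Z_in = Z_0·(Z_L + jZ_0·tanβl)/(Z_0 + jZ_L·tanβl) = 31.4 − j49.8 Ω
Γ_s = (Z_in − Z_s)/(Z_in + Z_s) = (-43.6 − j49.8)/(106 − j49.8), |Γ_s| = 0.564

|Γ| ≈ 0.564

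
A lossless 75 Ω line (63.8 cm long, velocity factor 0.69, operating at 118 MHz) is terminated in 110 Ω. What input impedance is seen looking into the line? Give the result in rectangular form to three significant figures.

Z_in ≈ 66.4 + j25.8 Ω

λ = v/f = 0.69·c / 118 MHz = 1.75 m
βl = 2π·l/λ = 2π × 0.364 = 131°
tan(βl) = tan(131°) = -1.15
Z_in = Z_0·(Z_L + jZ_0·tanβl)/(Z_0 + jZ_L·tanβl)
     = 75·(110 − j86.5)/(75 − j127)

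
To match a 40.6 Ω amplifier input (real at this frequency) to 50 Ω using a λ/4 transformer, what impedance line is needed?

Z_qwt ≈ 45.1 Ω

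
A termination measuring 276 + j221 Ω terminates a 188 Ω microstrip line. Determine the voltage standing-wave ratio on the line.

Γ = (Z_L − Z_0)/(Z_L + Z_0) = (88 + j221)/(464 + j221)
|Γ| = 238/514 = 0.463
VSWR = (1 + |Γ|)/(1 − |Γ|) = 1.46/0.537

VSWR ≈ 2.72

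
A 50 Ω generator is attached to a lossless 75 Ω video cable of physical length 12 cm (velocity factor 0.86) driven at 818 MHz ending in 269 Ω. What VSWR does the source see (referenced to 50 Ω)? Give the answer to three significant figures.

λ = v/f = 0.86·c / 818 MHz = 0.315 m
βl = 2π·l/λ = 2π × 0.38 = 137°
tan(βl) = -0.934
Z_in = Z_0·(Z_L + jZ_0·tanβl)/(Z_0 + jZ_L·tanβl) = 41.2 + j68 Ω
Γ_s = (Z_in − Z_s)/(Z_in + Z_s) = (-8.77 + j68)/(91.2 + j68), |Γ_s| = 0.603
VSWR = (1 + |Γ_s|)/(1 − |Γ_s|)

VSWR ≈ 4.03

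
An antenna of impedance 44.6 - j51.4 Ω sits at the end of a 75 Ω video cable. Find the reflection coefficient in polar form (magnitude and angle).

Γ ≈ 0.459 ∠ -97.3°

Γ = (Z_L − Z_0)/(Z_L + Z_0) = (-30.4 − j51.4)/(119.6 − j51.4)
|Γ| = 59.7/130 = 0.459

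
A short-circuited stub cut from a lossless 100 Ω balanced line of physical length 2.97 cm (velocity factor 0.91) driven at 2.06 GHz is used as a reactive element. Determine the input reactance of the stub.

λ = v/f = 0.91·c / 2.06 GHz = 0.133 m
βl = 2π·l/λ = 2π × 0.224 = 80.7°
tan(βl) = 6.09
For a short-circuited stub, Z_in = jZ_0·tan(βl)

X_in ≈ 609 Ω (inductive)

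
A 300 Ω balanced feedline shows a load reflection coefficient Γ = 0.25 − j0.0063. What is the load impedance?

Z_L = Z_0·(1 + Γ)/(1 − Γ) = 300·(1.25 − j0.0063)/(0.75 + j0.0063)

Z_L ≈ 500 − j6.72 Ω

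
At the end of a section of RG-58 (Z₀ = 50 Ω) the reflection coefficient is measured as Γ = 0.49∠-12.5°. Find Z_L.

Z_L ≈ 134 − j37.4 Ω

Z_L = Z_0·(1 + Γ)/(1 − Γ) = 50·(1.48 − j0.106)/(0.522 + j0.106)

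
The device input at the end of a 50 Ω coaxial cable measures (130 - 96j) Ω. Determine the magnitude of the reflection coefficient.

|Γ| ≈ 0.613

Γ = (Z_L − Z_0)/(Z_L + Z_0) = (80 − j96)/(180 − j96)
|Γ| = 125/204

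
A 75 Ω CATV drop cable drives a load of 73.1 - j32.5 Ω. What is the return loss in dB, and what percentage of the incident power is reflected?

Γ = (-1.9 − j32.5)/(148.1 − j32.5), |Γ| = 0.215
RL = −20·log₁₀(0.215) = 13.4 dB
P_refl/P_inc = |Γ|² = 0.0461

RL ≈ 13.4 dB; 4.61% of incident power reflected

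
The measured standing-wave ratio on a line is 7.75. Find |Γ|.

|Γ| = (S − 1)/(S + 1) = (7.75 − 1)/(7.75 + 1) = 6.75/8.75

|Γ| ≈ 0.771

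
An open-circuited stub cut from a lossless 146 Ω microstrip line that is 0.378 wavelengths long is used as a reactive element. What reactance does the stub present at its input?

βl = 2π × 0.378 = 136°
tan(βl) = -0.963
For an open-circuited stub, Z_in = −jZ_0·cot(βl) = −jZ_0/tan(βl)

X_in ≈ 152 Ω (inductive)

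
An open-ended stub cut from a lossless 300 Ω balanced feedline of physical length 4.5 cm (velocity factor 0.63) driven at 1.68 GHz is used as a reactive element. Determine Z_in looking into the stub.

λ = v/f = 0.63·c / 1.68 GHz = 0.113 m
βl = 2π·l/λ = 2π × 0.4 = 144°
tan(βl) = -0.727
For an open-ended stub, Z_in = −jZ_0·cot(βl) = −jZ_0/tan(βl)

Z_in ≈ +j413 Ω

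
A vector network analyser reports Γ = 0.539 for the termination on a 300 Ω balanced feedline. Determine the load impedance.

Z_L = Z_0·(1 + Γ)/(1 − Γ) = 300·(1.54)/(0.461)

Z_L ≈ 1000 Ω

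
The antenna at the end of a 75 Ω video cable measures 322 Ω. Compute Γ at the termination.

Γ = (Z_L − Z_0)/(Z_L + Z_0) = (322 − 75)/(322 + 75) = 247/397

Γ = 0.622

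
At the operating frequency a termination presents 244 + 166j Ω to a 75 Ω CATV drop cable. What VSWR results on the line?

Γ = (Z_L − Z_0)/(Z_L + Z_0) = (169 + j166)/(319 + j166)
|Γ| = 237/360 = 0.659
VSWR = (1 + |Γ|)/(1 − |Γ|) = 1.66/0.341

VSWR ≈ 4.86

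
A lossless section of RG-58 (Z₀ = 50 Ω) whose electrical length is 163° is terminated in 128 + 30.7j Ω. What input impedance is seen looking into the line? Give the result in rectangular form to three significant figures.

tan(βl) = tan(163°) = -0.306
Z_in = Z_0·(Z_L + jZ_0·tanβl)/(Z_0 + jZ_L·tanβl)
     = 50·(128 + j15.4)/(59.4 − j39.1)

Z_in ≈ 69.2 + j58.6 Ω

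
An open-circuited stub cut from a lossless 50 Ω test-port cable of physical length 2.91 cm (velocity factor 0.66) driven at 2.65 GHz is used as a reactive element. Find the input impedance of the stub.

Z_in ≈ +j60 Ω

λ = v/f = 0.66·c / 2.65 GHz = 0.0747 m
βl = 2π·l/λ = 2π × 0.389 = 140°
tan(βl) = -0.833
For an open-circuited stub, Z_in = −jZ_0·cot(βl) = −jZ_0/tan(βl)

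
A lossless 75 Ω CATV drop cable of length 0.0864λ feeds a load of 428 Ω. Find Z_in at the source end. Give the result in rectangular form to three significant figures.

βl = 2π × 0.0864 = 31.1°
tan(βl) = tan(31.1°) = 0.603
Z_in = Z_0·(Z_L + jZ_0·tanβl)/(Z_0 + jZ_L·tanβl)
     = 75·(428 + j45.3)/(75 + j258)

Z_in ≈ 45.4 − j111 Ω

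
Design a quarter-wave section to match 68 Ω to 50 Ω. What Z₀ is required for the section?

Z_qwt = √(Z_0·R_L) = √(50 × 68) = √3400

Z_qwt ≈ 58.3 Ω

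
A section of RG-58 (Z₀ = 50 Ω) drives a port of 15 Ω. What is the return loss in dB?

RL ≈ 5.38 dB

Γ = (15 − 50)/(15 + 50) = -0.538
RL = −20·log₁₀|Γ| = −20·log₁₀(0.538)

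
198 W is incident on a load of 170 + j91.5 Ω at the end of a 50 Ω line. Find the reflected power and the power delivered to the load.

P_reflected ≈ 79.4 W; P_delivered ≈ 119 W

|Γ| = |(120 + j91.5)/(220 + j91.5)| = 0.633
|Γ|² = 0.401
P_refl = |Γ|²·P_inc = 79.4 W, P_del = (1 − |Γ|²)·P_inc = 119 W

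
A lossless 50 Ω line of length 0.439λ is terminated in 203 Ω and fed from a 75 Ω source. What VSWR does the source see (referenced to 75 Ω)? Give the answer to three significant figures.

VSWR ≈ 3.21

βl = 2π × 0.439 = 158°
tan(βl) = -0.403
Z_in = Z_0·(Z_L + jZ_0·tanβl)/(Z_0 + jZ_L·tanβl) = 64.1 + j84.8 Ω
Γ_s = (Z_in − Z_s)/(Z_in + Z_s) = (-10.9 + j84.8)/(139 + j84.8), |Γ_s| = 0.525
VSWR = (1 + |Γ_s|)/(1 − |Γ_s|)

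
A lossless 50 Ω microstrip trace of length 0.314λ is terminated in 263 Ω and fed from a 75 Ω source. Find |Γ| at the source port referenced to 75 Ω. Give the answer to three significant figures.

|Γ| ≈ 0.757

βl = 2π × 0.314 = 113°
tan(βl) = -2.35
Z_in = Z_0·(Z_L + jZ_0·tanβl)/(Z_0 + jZ_L·tanβl) = 11.2 + j20.4 Ω
Γ_s = (Z_in − Z_s)/(Z_in + Z_s) = (-63.8 + j20.4)/(86.2 + j20.4), |Γ_s| = 0.757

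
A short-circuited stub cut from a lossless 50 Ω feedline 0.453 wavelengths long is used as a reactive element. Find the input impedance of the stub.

βl = 2π × 0.453 = 163°
tan(βl) = -0.304
For a short-circuited stub, Z_in = jZ_0·tan(βl)

Z_in ≈ −j15.2 Ω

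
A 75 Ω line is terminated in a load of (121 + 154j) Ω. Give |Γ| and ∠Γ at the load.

Γ = (Z_L − Z_0)/(Z_L + Z_0) = (46 + j154)/(196 + j154)
|Γ| = 161/249 = 0.645

Γ ≈ 0.645 ∠ 35.2°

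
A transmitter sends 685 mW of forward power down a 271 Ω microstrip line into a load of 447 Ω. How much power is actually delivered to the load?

P_delivered ≈ 644 mW

Γ = (447 − 271)/(447 + 271) = 0.245
|Γ|² = 0.0601
P_refl = |Γ|²·P_inc = 41.2 mW, P_del = (1 − |Γ|²)·P_inc = 644 mW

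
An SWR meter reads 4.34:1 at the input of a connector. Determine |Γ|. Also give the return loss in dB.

|Γ| ≈ 0.625; return loss ≈ 4.08 dB

|Γ| = (S − 1)/(S + 1) = (4.34 − 1)/(4.34 + 1) = 3.34/5.34
RL = −20·log₁₀|Γ| = −20·log₁₀(0.625)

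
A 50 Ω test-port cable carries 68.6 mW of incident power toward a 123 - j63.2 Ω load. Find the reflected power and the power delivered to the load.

|Γ| = |(73 − j63.2)/(173 − j63.2)| = 0.524
|Γ|² = 0.275
P_refl = |Γ|²·P_inc = 18.9 mW, P_del = (1 − |Γ|²)·P_inc = 49.7 mW

P_reflected ≈ 18.9 mW; P_delivered ≈ 49.7 mW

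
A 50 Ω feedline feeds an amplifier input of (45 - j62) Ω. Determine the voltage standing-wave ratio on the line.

Γ = (Z_L − Z_0)/(Z_L + Z_0) = (-5 − j62)/(95 − j62)
|Γ| = 62.2/113 = 0.548
VSWR = (1 + |Γ|)/(1 − |Γ|) = 1.55/0.452

VSWR ≈ 3.43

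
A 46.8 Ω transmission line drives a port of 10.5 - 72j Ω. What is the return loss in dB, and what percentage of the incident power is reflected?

RL ≈ 1.15 dB; 76.8% of incident power reflected

Γ = (-36.3 − j72)/(57.3 − j72), |Γ| = 0.876
RL = −20·log₁₀(0.876) = 1.15 dB
P_refl/P_inc = |Γ|² = 0.768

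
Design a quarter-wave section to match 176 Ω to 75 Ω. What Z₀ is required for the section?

Z_qwt ≈ 115 Ω

Z_qwt = √(Z_0·R_L) = √(75 × 176) = √13200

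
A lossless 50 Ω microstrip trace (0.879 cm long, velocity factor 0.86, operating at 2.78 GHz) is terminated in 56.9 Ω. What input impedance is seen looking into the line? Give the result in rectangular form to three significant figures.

λ = v/f = 0.86·c / 2.78 GHz = 0.0928 m
βl = 2π·l/λ = 2π × 0.0947 = 34.1°
tan(βl) = tan(34.1°) = 0.677
Z_in = Z_0·(Z_L + jZ_0·tanβl)/(Z_0 + jZ_L·tanβl)
     = 50·(56.9 + j33.8)/(50 + j38.5)

Z_in ≈ 52.1 − j6.27 Ω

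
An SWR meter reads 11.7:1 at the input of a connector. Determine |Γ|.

|Γ| ≈ 0.843

|Γ| = (S − 1)/(S + 1) = (11.7 − 1)/(11.7 + 1) = 10.7/12.7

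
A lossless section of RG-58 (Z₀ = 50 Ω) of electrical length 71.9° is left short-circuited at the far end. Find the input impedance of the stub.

tan(βl) = 3.06
For a short-circuited stub, Z_in = jZ_0·tan(βl)

Z_in ≈ +j153 Ω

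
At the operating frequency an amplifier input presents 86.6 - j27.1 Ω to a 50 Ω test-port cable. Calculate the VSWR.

Γ = (Z_L − Z_0)/(Z_L + Z_0) = (36.6 − j27.1)/(136.6 − j27.1)
|Γ| = 45.5/139 = 0.327
VSWR = (1 + |Γ|)/(1 − |Γ|) = 1.33/0.673

VSWR ≈ 1.97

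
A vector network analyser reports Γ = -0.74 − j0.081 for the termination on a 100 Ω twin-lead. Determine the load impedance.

Z_L ≈ 14.7 − j5.34 Ω

Z_L = Z_0·(1 + Γ)/(1 − Γ) = 100·(0.26 − j0.081)/(1.74 + j0.081)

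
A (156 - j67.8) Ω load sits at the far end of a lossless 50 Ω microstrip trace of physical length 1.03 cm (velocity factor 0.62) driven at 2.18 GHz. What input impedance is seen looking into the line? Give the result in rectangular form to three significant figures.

λ = v/f = 0.62·c / 2.18 GHz = 0.0853 m
βl = 2π·l/λ = 2π × 0.121 = 43.5°
tan(βl) = tan(43.5°) = 0.948
Z_in = Z_0·(Z_L + jZ_0·tanβl)/(Z_0 + jZ_L·tanβl)
     = 50·(156 − j20.4)/(114 + j148)

Z_in ≈ 21.2 − j36.4 Ω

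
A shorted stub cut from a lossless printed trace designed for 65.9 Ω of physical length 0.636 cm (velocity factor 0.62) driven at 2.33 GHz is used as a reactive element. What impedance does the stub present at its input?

λ = v/f = 0.62·c / 2.33 GHz = 0.0798 m
βl = 2π·l/λ = 2π × 0.0797 = 28.7°
tan(βl) = 0.547
For a shorted stub, Z_in = jZ_0·tan(βl)

Z_in ≈ +j36.1 Ω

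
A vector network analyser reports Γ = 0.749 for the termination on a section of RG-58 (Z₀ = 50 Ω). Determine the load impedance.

Z_L ≈ 348 Ω

Z_L = Z_0·(1 + Γ)/(1 − Γ) = 50·(1.75)/(0.251)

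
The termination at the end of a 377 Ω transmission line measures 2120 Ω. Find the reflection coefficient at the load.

Γ = 0.698

Γ = (Z_L − Z_0)/(Z_L + Z_0) = (2120 − 377)/(2120 + 377) = 1743/2497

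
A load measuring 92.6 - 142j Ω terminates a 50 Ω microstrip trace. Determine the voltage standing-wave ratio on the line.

Γ = (Z_L − Z_0)/(Z_L + Z_0) = (42.6 − j142)/(142.6 − j142)
|Γ| = 148/201 = 0.737
VSWR = (1 + |Γ|)/(1 − |Γ|) = 1.74/0.263

VSWR ≈ 6.6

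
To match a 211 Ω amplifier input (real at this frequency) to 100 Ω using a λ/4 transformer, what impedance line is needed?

Z_qwt ≈ 145 Ω

Z_qwt = √(Z_0·R_L) = √(100 × 211) = √21100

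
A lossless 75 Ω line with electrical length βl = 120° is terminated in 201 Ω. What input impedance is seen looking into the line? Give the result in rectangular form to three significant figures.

Z_in ≈ 35.7 + j35.6 Ω

tan(βl) = tan(120°) = -1.73
Z_in = Z_0·(Z_L + jZ_0·tanβl)/(Z_0 + jZ_L·tanβl)
     = 75·(201 − j130)/(75 − j348)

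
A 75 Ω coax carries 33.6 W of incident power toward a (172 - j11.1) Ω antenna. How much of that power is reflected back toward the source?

P_reflected ≈ 5.24 W

|Γ| = |(97 − j11.1)/(247 − j11.1)| = 0.395
|Γ|² = 0.156
P_refl = |Γ|²·P_inc = 5.24 W, P_del = (1 − |Γ|²)·P_inc = 28.4 W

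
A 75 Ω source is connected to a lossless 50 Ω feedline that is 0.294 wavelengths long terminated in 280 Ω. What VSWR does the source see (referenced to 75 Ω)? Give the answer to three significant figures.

βl = 2π × 0.294 = 106°
tan(βl) = -3.52
Z_in = Z_0·(Z_L + jZ_0·tanβl)/(Z_0 + jZ_L·tanβl) = 9.62 + j13.7 Ω
Γ_s = (Z_in − Z_s)/(Z_in + Z_s) = (-65.4 + j13.7)/(84.6 + j13.7), |Γ_s| = 0.779
VSWR = (1 + |Γ_s|)/(1 − |Γ_s|)

VSWR ≈ 8.06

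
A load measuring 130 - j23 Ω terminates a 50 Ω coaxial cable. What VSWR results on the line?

Γ = (Z_L − Z_0)/(Z_L + Z_0) = (80 − j23)/(180 − j23)
|Γ| = 83.2/181 = 0.459
VSWR = (1 + |Γ|)/(1 − |Γ|) = 1.46/0.541

VSWR ≈ 2.69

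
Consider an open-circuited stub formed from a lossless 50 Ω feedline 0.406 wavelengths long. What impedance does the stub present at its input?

Z_in ≈ +j74.6 Ω

βl = 2π × 0.406 = 146°
tan(βl) = -0.67
For an open-circuited stub, Z_in = −jZ_0·cot(βl) = −jZ_0/tan(βl)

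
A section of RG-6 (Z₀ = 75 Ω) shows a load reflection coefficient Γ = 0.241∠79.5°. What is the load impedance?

Z_L ≈ 72.8 + j36.6 Ω

Z_L = Z_0·(1 + Γ)/(1 − Γ) = 75·(1.04 + j0.237)/(0.956 − j0.237)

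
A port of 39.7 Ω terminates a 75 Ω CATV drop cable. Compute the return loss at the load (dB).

Γ = (39.7 − 75)/(39.7 + 75) = -0.308
RL = −20·log₁₀|Γ| = −20·log₁₀(0.308)

RL ≈ 10.2 dB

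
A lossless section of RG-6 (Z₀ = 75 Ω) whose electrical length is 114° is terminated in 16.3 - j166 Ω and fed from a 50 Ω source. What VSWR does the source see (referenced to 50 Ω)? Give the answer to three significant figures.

VSWR ≈ 30.9

tan(βl) = -2.25
Z_in = Z_0·(Z_L + jZ_0·tanβl)/(Z_0 + jZ_L·tanβl) = 6.15 + j83.5 Ω
Γ_s = (Z_in − Z_s)/(Z_in + Z_s) = (-43.8 + j83.5)/(56.2 + j83.5), |Γ_s| = 0.937
VSWR = (1 + |Γ_s|)/(1 − |Γ_s|)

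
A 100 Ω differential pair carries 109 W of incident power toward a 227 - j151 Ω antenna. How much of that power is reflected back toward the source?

|Γ| = |(127 − j151)/(327 − j151)| = 0.548
|Γ|² = 0.3
P_refl = |Γ|²·P_inc = 32.7 W, P_del = (1 − |Γ|²)·P_inc = 76.3 W

P_reflected ≈ 32.7 W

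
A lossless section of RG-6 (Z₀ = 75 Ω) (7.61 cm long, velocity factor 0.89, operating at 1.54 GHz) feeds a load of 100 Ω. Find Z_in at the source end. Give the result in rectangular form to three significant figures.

Z_in ≈ 90.2 + j18.3 Ω

λ = v/f = 0.89·c / 1.54 GHz = 0.173 m
βl = 2π·l/λ = 2π × 0.439 = 158°
tan(βl) = tan(158°) = -0.404
Z_in = Z_0·(Z_L + jZ_0·tanβl)/(Z_0 + jZ_L·tanβl)
     = 75·(100 − j30.3)/(75 − j40.4)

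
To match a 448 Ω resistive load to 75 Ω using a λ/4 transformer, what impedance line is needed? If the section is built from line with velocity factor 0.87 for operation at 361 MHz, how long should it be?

Z_qwt = √(Z_0·R_L) = √(75 × 448) = √33600
λ = 0.87·c/f = 0.723 m, so l = λ/4 = 0.181 m

Z_qwt ≈ 183 Ω; length ≈ 18.1 cm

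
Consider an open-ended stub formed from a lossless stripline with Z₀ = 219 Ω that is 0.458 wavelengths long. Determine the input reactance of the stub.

X_in ≈ 811 Ω (inductive)

βl = 2π × 0.458 = 165°
tan(βl) = -0.27
For an open-ended stub, Z_in = −jZ_0·cot(βl) = −jZ_0/tan(βl)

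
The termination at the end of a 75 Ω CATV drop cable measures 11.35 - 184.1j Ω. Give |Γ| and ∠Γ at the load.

Γ = (Z_L − Z_0)/(Z_L + Z_0) = (-63.65 − j184.1)/(86.35 − j184.1)
|Γ| = 195/203 = 0.958

Γ ≈ 0.958 ∠ -44.2°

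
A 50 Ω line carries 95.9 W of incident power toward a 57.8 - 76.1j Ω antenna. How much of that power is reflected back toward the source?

P_reflected ≈ 32.2 W

|Γ| = |(7.8 − j76.1)/(107.8 − j76.1)| = 0.58
|Γ|² = 0.336
P_refl = |Γ|²·P_inc = 32.2 W, P_del = (1 − |Γ|²)·P_inc = 63.7 W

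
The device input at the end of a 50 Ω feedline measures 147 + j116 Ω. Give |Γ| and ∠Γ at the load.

Γ = (Z_L − Z_0)/(Z_L + Z_0) = (97 + j116)/(197 + j116)
|Γ| = 151/229 = 0.661

Γ ≈ 0.661 ∠ 19.6°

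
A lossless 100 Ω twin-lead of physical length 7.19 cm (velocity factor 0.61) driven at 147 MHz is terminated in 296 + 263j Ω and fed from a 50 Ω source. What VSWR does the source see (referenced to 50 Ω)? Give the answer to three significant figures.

VSWR ≈ 10.6

λ = v/f = 0.61·c / 147 MHz = 1.24 m
βl = 2π·l/λ = 2π × 0.0578 = 20.8°
tan(βl) = 0.38
Z_in = Z_0·(Z_L + jZ_0·tanβl)/(Z_0 + jZ_L·tanβl) = 268 − j263 Ω
Γ_s = (Z_in − Z_s)/(Z_in + Z_s) = (218 − j263)/(318 − j263), |Γ_s| = 0.828
VSWR = (1 + |Γ_s|)/(1 − |Γ_s|)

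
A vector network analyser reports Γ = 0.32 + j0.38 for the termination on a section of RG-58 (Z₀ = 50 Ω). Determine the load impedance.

Z_L ≈ 62.1 + j62.6 Ω

Z_L = Z_0·(1 + Γ)/(1 − Γ) = 50·(1.32 + j0.38)/(0.68 − j0.38)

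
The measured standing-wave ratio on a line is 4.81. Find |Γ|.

|Γ| ≈ 0.656

|Γ| = (S − 1)/(S + 1) = (4.81 − 1)/(4.81 + 1) = 3.81/5.81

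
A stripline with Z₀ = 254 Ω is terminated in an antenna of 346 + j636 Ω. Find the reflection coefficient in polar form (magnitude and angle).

Γ ≈ 0.735 ∠ 35.1°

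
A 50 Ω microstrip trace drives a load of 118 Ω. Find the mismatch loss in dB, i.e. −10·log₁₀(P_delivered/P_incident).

Γ = (118 − 50)/(118 + 50) = 0.405
|Γ|² = 0.164, so P_del/P_inc = 1 − |Γ|² = 0.836
ML = −10·log₁₀(1 − |Γ|²)

mismatch loss ≈ 0.777 dB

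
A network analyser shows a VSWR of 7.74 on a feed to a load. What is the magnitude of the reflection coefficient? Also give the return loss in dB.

|Γ| = (S − 1)/(S + 1) = (7.74 − 1)/(7.74 + 1) = 6.74/8.74
RL = −20·log₁₀|Γ| = −20·log₁₀(0.771)

|Γ| ≈ 0.771; return loss ≈ 2.26 dB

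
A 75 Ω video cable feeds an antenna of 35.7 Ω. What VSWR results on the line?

For a purely resistive load, VSWR = R_L/Z_0 or Z_0/R_L (whichever > 1) = 75/35.7

VSWR ≈ 2.1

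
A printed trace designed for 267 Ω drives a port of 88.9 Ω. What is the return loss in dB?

RL ≈ 6.01 dB

Γ = (88.9 − 267)/(88.9 + 267) = -0.5
RL = −20·log₁₀|Γ| = −20·log₁₀(0.5)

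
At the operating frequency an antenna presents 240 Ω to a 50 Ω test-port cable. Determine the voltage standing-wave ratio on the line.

VSWR ≈ 4.8

Γ = (240 − 50)/(240 + 50) = 0.655
VSWR = (1 + 0.655)/(1 − 0.655)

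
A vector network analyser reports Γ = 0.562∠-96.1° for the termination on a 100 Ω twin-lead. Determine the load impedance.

Z_L = Z_0·(1 + Γ)/(1 − Γ) = 100·(0.94 − j0.559)/(1.06 + j0.559)

Z_L ≈ 47.7 − j77.9 Ω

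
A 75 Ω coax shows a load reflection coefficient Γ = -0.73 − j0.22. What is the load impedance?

Z_L = Z_0·(1 + Γ)/(1 − Γ) = 75·(0.27 − j0.22)/(1.73 + j0.22)

Z_L ≈ 10.3 − j10.9 Ω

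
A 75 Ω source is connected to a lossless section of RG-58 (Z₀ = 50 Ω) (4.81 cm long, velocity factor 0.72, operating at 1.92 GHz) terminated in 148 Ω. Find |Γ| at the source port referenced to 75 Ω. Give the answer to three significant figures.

λ = v/f = 0.72·c / 1.92 GHz = 0.113 m
βl = 2π·l/λ = 2π × 0.428 = 154°
tan(βl) = -0.489
Z_in = Z_0·(Z_L + jZ_0·tanβl)/(Z_0 + jZ_L·tanβl) = 59.2 + j61.3 Ω
Γ_s = (Z_in − Z_s)/(Z_in + Z_s) = (-15.8 + j61.3)/(134 + j61.3), |Γ_s| = 0.429

|Γ| ≈ 0.429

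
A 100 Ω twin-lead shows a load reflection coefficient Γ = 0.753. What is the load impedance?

Z_L ≈ 710 Ω

Z_L = Z_0·(1 + Γ)/(1 − Γ) = 100·(1.75)/(0.247)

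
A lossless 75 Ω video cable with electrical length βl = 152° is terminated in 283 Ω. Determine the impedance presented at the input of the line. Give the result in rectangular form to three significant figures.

tan(βl) = tan(152°) = -0.532
Z_in = Z_0·(Z_L + jZ_0·tanβl)/(Z_0 + jZ_L·tanβl)
     = 75·(283 − j39.9)/(75 − j150)

Z_in ≈ 72.2 + j105 Ω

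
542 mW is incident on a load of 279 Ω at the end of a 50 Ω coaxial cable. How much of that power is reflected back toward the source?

P_reflected ≈ 263 mW

Γ = (279 − 50)/(279 + 50) = 0.696
|Γ|² = 0.484
P_refl = |Γ|²·P_inc = 263 mW, P_del = (1 − |Γ|²)·P_inc = 279 mW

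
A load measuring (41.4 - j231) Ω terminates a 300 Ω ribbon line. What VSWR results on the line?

VSWR ≈ 11.6

Γ = (Z_L − Z_0)/(Z_L + Z_0) = (-258.6 − j231)/(341.4 − j231)
|Γ| = 347/412 = 0.841
VSWR = (1 + |Γ|)/(1 − |Γ|) = 1.84/0.159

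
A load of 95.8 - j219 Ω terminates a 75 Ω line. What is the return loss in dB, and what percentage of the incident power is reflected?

RL ≈ 2.02 dB; 62.7% of incident power reflected

Γ = (20.8 − j219)/(170.8 − j219), |Γ| = 0.792
RL = −20·log₁₀(0.792) = 2.02 dB
P_refl/P_inc = |Γ|² = 0.627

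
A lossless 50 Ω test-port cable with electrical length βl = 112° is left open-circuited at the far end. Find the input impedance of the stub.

tan(βl) = -2.48
For an open-circuited stub, Z_in = −jZ_0·cot(βl) = −jZ_0/tan(βl)

Z_in ≈ +j20.2 Ω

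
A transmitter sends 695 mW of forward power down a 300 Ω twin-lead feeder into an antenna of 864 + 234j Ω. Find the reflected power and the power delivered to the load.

P_reflected ≈ 184 mW; P_delivered ≈ 511 mW

|Γ| = |(564 + j234)/(1164 + j234)| = 0.514
|Γ|² = 0.264
P_refl = |Γ|²·P_inc = 184 mW, P_del = (1 − |Γ|²)·P_inc = 511 mW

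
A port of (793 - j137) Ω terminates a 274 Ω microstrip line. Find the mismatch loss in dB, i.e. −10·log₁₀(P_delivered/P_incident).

Γ = (519 − j137)/(1067 − j137), |Γ| = 0.499
|Γ|² = 0.249, so P_del/P_inc = 1 − |Γ|² = 0.751
ML = −10·log₁₀(1 − |Γ|²)

mismatch loss ≈ 1.24 dB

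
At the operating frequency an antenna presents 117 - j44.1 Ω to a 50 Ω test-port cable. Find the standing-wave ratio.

VSWR ≈ 2.73

Γ = (Z_L − Z_0)/(Z_L + Z_0) = (67 − j44.1)/(167 − j44.1)
|Γ| = 80.2/173 = 0.464
VSWR = (1 + |Γ|)/(1 − |Γ|) = 1.46/0.536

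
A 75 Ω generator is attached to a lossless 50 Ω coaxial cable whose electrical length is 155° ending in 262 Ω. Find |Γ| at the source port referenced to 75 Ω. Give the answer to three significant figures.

tan(βl) = -0.466
Z_in = Z_0·(Z_L + jZ_0·tanβl)/(Z_0 + jZ_L·tanβl) = 45.8 + j88.5 Ω
Γ_s = (Z_in − Z_s)/(Z_in + Z_s) = (-29.2 + j88.5)/(121 + j88.5), |Γ_s| = 0.623

|Γ| ≈ 0.623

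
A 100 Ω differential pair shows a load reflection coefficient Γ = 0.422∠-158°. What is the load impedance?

Z_L ≈ 41.9 − j16.1 Ω

Z_L = Z_0·(1 + Γ)/(1 − Γ) = 100·(0.609 − j0.158)/(1.39 + j0.158)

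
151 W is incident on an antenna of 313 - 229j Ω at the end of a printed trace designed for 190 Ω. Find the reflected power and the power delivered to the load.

P_reflected ≈ 33.4 W; P_delivered ≈ 118 W

|Γ| = |(123 − j229)/(503 − j229)| = 0.47
|Γ|² = 0.221
P_refl = |Γ|²·P_inc = 33.4 W, P_del = (1 − |Γ|²)·P_inc = 118 W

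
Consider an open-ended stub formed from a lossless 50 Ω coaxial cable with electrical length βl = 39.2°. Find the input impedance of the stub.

Z_in ≈ −j61.3 Ω

tan(βl) = 0.816
For an open-ended stub, Z_in = −jZ_0·cot(βl) = −jZ_0/tan(βl)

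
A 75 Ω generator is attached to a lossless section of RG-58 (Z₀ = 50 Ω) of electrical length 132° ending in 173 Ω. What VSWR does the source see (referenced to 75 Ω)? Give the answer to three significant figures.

VSWR ≈ 3.95

tan(βl) = -1.11
Z_in = Z_0·(Z_L + jZ_0·tanβl)/(Z_0 + jZ_L·tanβl) = 24.5 + j38.6 Ω
Γ_s = (Z_in − Z_s)/(Z_in + Z_s) = (-50.5 + j38.6)/(99.5 + j38.6), |Γ_s| = 0.596
VSWR = (1 + |Γ_s|)/(1 − |Γ_s|)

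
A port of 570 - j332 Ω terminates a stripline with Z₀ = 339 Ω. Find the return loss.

Γ = (231 − j332)/(909 − j332), |Γ| = 0.418
RL = −20·log₁₀|Γ| = −20·log₁₀(0.418)

RL ≈ 7.58 dB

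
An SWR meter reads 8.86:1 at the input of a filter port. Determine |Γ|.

|Γ| ≈ 0.797

|Γ| = (S − 1)/(S + 1) = (8.86 − 1)/(8.86 + 1) = 7.86/9.86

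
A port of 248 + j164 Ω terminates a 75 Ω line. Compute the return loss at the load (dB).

RL ≈ 3.63 dB

Γ = (173 + j164)/(323 + j164), |Γ| = 0.658
RL = −20·log₁₀|Γ| = −20·log₁₀(0.658)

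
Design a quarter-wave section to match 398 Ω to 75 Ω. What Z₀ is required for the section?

Z_qwt = √(Z_0·R_L) = √(75 × 398) = √29850

Z_qwt ≈ 173 Ω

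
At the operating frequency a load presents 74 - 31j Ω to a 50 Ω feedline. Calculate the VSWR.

Γ = (Z_L − Z_0)/(Z_L + Z_0) = (24 − j31)/(124 − j31)
|Γ| = 39.2/128 = 0.307
VSWR = (1 + |Γ|)/(1 − |Γ|) = 1.31/0.693

VSWR ≈ 1.88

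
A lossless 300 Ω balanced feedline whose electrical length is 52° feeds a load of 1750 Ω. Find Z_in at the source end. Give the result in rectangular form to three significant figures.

tan(βl) = tan(52°) = 1.28
Z_in = Z_0·(Z_L + jZ_0·tanβl)/(Z_0 + jZ_L·tanβl)
     = 300·(1750 + j384)/(300 + j2240)

Z_in ≈ 81.4 − j223 Ω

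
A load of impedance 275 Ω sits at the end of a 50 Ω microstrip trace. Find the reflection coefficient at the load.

Γ = (Z_L − Z_0)/(Z_L + Z_0) = (275 − 50)/(275 + 50) = 225/325

Γ = 0.692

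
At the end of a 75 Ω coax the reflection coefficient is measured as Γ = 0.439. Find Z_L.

Z_L ≈ 192 Ω

Z_L = Z_0·(1 + Γ)/(1 − Γ) = 75·(1.44)/(0.561)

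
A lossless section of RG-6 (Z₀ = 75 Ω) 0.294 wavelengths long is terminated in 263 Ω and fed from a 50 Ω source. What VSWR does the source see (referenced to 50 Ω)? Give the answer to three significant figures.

βl = 2π × 0.294 = 106°
tan(βl) = -3.52
Z_in = Z_0·(Z_L + jZ_0·tanβl)/(Z_0 + jZ_L·tanβl) = 23 + j19.4 Ω
Γ_s = (Z_in − Z_s)/(Z_in + Z_s) = (-27 + j19.4)/(73 + j19.4), |Γ_s| = 0.441
VSWR = (1 + |Γ_s|)/(1 − |Γ_s|)

VSWR ≈ 2.58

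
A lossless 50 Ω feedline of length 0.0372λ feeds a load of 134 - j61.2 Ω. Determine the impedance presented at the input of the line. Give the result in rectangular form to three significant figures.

βl = 2π × 0.0372 = 13.4°
tan(βl) = tan(13.4°) = 0.238
Z_in = Z_0·(Z_L + jZ_0·tanβl)/(Z_0 + jZ_L·tanβl)
     = 50·(134 − j49.3)/(64.6 + j31.9)

Z_in ≈ 68.2 − j71.9 Ω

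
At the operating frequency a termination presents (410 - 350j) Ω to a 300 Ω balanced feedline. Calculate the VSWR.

Γ = (Z_L − Z_0)/(Z_L + Z_0) = (110 − j350)/(710 − j350)
|Γ| = 367/792 = 0.463
VSWR = (1 + |Γ|)/(1 − |Γ|) = 1.46/0.537

VSWR ≈ 2.73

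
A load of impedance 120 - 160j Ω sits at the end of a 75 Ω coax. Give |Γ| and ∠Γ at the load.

Γ ≈ 0.659 ∠ -34.9°

Γ = (Z_L − Z_0)/(Z_L + Z_0) = (45 − j160)/(195 − j160)
|Γ| = 166/252 = 0.659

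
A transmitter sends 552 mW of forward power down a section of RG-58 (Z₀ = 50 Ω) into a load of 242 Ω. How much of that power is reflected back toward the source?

Γ = (242 − 50)/(242 + 50) = 0.658
|Γ|² = 0.432
P_refl = |Γ|²·P_inc = 239 mW, P_del = (1 − |Γ|²)·P_inc = 313 mW

P_reflected ≈ 239 mW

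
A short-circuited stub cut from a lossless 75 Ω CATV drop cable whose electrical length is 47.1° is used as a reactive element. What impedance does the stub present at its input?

tan(βl) = 1.08
For a short-circuited stub, Z_in = jZ_0·tan(βl)

Z_in ≈ +j80.7 Ω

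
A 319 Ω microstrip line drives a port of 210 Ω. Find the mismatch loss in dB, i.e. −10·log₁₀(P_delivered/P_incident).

Γ = (210 − 319)/(210 + 319) = -0.206
|Γ|² = 0.0425, so P_del/P_inc = 1 − |Γ|² = 0.958
ML = −10·log₁₀(1 − |Γ|²)

mismatch loss ≈ 0.188 dB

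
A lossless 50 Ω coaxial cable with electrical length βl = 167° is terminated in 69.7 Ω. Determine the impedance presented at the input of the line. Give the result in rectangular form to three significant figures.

tan(βl) = tan(167°) = -0.231
Z_in = Z_0·(Z_L + jZ_0·tanβl)/(Z_0 + jZ_L·tanβl)
     = 50·(69.7 − j11.5)/(50 − j16.1)

Z_in ≈ 66.5 + j9.87 Ω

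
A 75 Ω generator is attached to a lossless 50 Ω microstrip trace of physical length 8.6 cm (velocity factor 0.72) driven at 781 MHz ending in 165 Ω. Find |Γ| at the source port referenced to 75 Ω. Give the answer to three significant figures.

λ = v/f = 0.72·c / 781 MHz = 0.277 m
βl = 2π·l/λ = 2π × 0.311 = 112°
tan(βl) = -2.48
Z_in = Z_0·(Z_L + jZ_0·tanβl)/(Z_0 + jZ_L·tanβl) = 17.4 + j18 Ω
Γ_s = (Z_in − Z_s)/(Z_in + Z_s) = (-57.6 + j18)/(92.4 + j18), |Γ_s| = 0.642

|Γ| ≈ 0.642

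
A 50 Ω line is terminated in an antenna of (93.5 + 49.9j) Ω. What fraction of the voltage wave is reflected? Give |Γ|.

Γ = (Z_L − Z_0)/(Z_L + Z_0) = (43.5 + j49.9)/(143.5 + j49.9)
|Γ| = 66.2/152

|Γ| ≈ 0.436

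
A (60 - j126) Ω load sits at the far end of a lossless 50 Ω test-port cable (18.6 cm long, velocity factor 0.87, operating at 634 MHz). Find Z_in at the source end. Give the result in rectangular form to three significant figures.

λ = v/f = 0.87·c / 634 MHz = 0.412 m
βl = 2π·l/λ = 2π × 0.452 = 163°
tan(βl) = tan(163°) = -0.312
Z_in = Z_0·(Z_L + jZ_0·tanβl)/(Z_0 + jZ_L·tanβl)
     = 50·(60 − j142)/(10.6 − j18.7)

Z_in ≈ 354 − j41.2 Ω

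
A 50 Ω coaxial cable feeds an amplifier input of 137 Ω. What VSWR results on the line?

VSWR ≈ 2.74

Γ = (137 − 50)/(137 + 50) = 0.465
VSWR = (1 + 0.465)/(1 − 0.465)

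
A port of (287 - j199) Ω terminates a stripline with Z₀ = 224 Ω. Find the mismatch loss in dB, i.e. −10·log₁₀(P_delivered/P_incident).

Γ = (63 − j199)/(511 − j199), |Γ| = 0.381
|Γ|² = 0.145, so P_del/P_inc = 1 − |Γ|² = 0.855
ML = −10·log₁₀(1 − |Γ|²)

mismatch loss ≈ 0.68 dB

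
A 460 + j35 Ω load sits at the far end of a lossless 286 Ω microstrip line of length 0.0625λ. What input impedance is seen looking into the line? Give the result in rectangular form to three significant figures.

βl = 2π × 0.0625 = 22.5°
tan(βl) = tan(22.5°) = 0.414
Z_in = Z_0·(Z_L + jZ_0·tanβl)/(Z_0 + jZ_L·tanβl)
     = 286·(460 + j153)/(272 + j191)

Z_in ≈ 401 − j120 Ω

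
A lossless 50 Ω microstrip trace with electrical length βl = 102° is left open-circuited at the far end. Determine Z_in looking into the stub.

Z_in ≈ +j10.6 Ω

tan(βl) = -4.7
For an open-circuited stub, Z_in = −jZ_0·cot(βl) = −jZ_0/tan(βl)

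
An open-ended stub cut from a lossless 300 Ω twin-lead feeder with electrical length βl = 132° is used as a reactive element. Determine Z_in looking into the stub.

Z_in ≈ +j270 Ω

tan(βl) = -1.11
For an open-ended stub, Z_in = −jZ_0·cot(βl) = −jZ_0/tan(βl)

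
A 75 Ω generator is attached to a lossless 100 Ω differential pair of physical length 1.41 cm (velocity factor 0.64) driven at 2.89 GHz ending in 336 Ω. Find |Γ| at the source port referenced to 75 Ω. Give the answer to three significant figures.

λ = v/f = 0.64·c / 2.89 GHz = 0.0664 m
βl = 2π·l/λ = 2π × 0.212 = 76.4°
tan(βl) = 4.13
Z_in = Z_0·(Z_L + jZ_0·tanβl)/(Z_0 + jZ_L·tanβl) = 31.3 − j21.9 Ω
Γ_s = (Z_in − Z_s)/(Z_in + Z_s) = (-43.7 − j21.9)/(106 − j21.9), |Γ_s| = 0.45

|Γ| ≈ 0.45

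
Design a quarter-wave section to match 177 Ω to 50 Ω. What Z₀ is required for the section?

Z_qwt ≈ 94.1 Ω

Z_qwt = √(Z_0·R_L) = √(50 × 177) = √8850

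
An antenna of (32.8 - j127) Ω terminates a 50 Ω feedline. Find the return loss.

Γ = (-17.2 − j127)/(82.8 − j127), |Γ| = 0.845
RL = −20·log₁₀|Γ| = −20·log₁₀(0.845)

RL ≈ 1.46 dB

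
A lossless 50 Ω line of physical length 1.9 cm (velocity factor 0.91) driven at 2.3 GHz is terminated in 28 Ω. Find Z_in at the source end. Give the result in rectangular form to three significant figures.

Z_in ≈ 54.9 + j30.4 Ω

λ = v/f = 0.91·c / 2.3 GHz = 0.119 m
βl = 2π·l/λ = 2π × 0.16 = 57.6°
tan(βl) = tan(57.6°) = 1.58
Z_in = Z_0·(Z_L + jZ_0·tanβl)/(Z_0 + jZ_L·tanβl)
     = 50·(28 + j78.9)/(50 + j44.2)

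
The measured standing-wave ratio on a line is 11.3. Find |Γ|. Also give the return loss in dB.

|Γ| = (S − 1)/(S + 1) = (11.3 − 1)/(11.3 + 1) = 10.3/12.3
RL = −20·log₁₀|Γ| = −20·log₁₀(0.837)

|Γ| ≈ 0.837; return loss ≈ 1.54 dB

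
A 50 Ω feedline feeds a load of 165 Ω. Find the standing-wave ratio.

VSWR ≈ 3.3

For a purely resistive load, VSWR = R_L/Z_0 or Z_0/R_L (whichever > 1) = 165/50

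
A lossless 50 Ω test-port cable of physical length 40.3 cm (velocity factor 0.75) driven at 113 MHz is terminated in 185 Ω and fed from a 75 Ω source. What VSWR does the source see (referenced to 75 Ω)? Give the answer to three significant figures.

VSWR ≈ 5.29

λ = v/f = 0.75·c / 113 MHz = 1.99 m
βl = 2π·l/λ = 2π × 0.202 = 72.9°
tan(βl) = 3.24
Z_in = Z_0·(Z_L + jZ_0·tanβl)/(Z_0 + jZ_L·tanβl) = 14.7 − j14.2 Ω
Γ_s = (Z_in − Z_s)/(Z_in + Z_s) = (-60.3 − j14.2)/(89.7 − j14.2), |Γ_s| = 0.682
VSWR = (1 + |Γ_s|)/(1 − |Γ_s|)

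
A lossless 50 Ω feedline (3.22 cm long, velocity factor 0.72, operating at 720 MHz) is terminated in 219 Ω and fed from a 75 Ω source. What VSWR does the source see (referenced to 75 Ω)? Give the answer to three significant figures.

VSWR ≈ 4.38

λ = v/f = 0.72·c / 720 MHz = 0.3 m
βl = 2π·l/λ = 2π × 0.107 = 38.6°
tan(βl) = 0.799
Z_in = Z_0·(Z_L + jZ_0·tanβl)/(Z_0 + jZ_L·tanβl) = 27.1 − j54.8 Ω
Γ_s = (Z_in − Z_s)/(Z_in + Z_s) = (-47.9 − j54.8)/(102 − j54.8), |Γ_s| = 0.628
VSWR = (1 + |Γ_s|)/(1 − |Γ_s|)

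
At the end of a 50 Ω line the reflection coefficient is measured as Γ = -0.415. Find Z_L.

Z_L ≈ 20.7 Ω

Z_L = Z_0·(1 + Γ)/(1 − Γ) = 50·(0.585)/(1.42)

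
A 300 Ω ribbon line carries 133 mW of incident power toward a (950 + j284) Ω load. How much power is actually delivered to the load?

|Γ| = |(650 + j284)/(1250 + j284)| = 0.553
|Γ|² = 0.306
P_refl = |Γ|²·P_inc = 40.7 mW, P_del = (1 − |Γ|²)·P_inc = 92.3 mW

P_delivered ≈ 92.3 mW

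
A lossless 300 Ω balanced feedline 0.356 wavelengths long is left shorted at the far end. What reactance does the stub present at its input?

βl = 2π × 0.356 = 128°
tan(βl) = -1.27
For a shorted stub, Z_in = jZ_0·tan(βl)

X_in ≈ -382 Ω (capacitive)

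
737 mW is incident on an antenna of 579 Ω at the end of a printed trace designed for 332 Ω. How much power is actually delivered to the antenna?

Γ = (579 − 332)/(579 + 332) = 0.271
|Γ|² = 0.0735
P_refl = |Γ|²·P_inc = 54.2 mW, P_del = (1 − |Γ|²)·P_inc = 683 mW

P_delivered ≈ 683 mW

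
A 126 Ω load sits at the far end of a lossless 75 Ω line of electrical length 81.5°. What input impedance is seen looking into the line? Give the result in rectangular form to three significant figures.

Z_in ≈ 45.3 − j7.18 Ω

tan(βl) = tan(81.5°) = 6.69
Z_in = Z_0·(Z_L + jZ_0·tanβl)/(Z_0 + jZ_L·tanβl)
     = 75·(126 + j502)/(75 + j843)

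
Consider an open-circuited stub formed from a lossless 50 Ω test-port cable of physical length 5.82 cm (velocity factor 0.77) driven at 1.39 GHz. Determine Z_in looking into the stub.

Z_in ≈ +j36.4 Ω

λ = v/f = 0.77·c / 1.39 GHz = 0.166 m
βl = 2π·l/λ = 2π × 0.35 = 126°
tan(βl) = -1.37
For an open-circuited stub, Z_in = −jZ_0·cot(βl) = −jZ_0/tan(βl)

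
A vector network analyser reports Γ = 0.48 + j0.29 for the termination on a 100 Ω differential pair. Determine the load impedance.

Z_L ≈ 193 + j164 Ω

Z_L = Z_0·(1 + Γ)/(1 − Γ) = 100·(1.48 + j0.29)/(0.52 − j0.29)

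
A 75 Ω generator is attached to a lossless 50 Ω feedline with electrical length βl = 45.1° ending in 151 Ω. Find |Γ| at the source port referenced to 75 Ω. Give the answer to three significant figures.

|Γ| ≈ 0.539

tan(βl) = 1
Z_in = Z_0·(Z_L + jZ_0·tanβl)/(Z_0 + jZ_L·tanβl) = 29.8 − j40 Ω
Γ_s = (Z_in − Z_s)/(Z_in + Z_s) = (-45.2 − j40)/(105 − j40), |Γ_s| = 0.539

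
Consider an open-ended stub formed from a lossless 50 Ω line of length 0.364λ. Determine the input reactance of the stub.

βl = 2π × 0.364 = 131°
tan(βl) = -1.15
For an open-ended stub, Z_in = −jZ_0·cot(βl) = −jZ_0/tan(βl)

X_in ≈ 43.5 Ω (inductive)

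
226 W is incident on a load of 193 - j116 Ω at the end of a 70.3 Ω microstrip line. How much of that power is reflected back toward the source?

|Γ| = |(122.7 − j116)/(263.3 − j116)| = 0.587
|Γ|² = 0.344
P_refl = |Γ|²·P_inc = 77.8 W, P_del = (1 − |Γ|²)·P_inc = 148 W

P_reflected ≈ 77.8 W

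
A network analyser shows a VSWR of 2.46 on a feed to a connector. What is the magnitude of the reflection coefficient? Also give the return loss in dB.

|Γ| = (S − 1)/(S + 1) = (2.46 − 1)/(2.46 + 1) = 1.46/3.46
RL = −20·log₁₀|Γ| = −20·log₁₀(0.422)

|Γ| ≈ 0.422; return loss ≈ 7.49 dB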